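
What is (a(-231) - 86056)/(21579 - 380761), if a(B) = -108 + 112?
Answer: 43026/179591 ≈ 0.23958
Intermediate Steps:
a(B) = 4
(a(-231) - 86056)/(21579 - 380761) = (4 - 86056)/(21579 - 380761) = -86052/(-359182) = -86052*(-1/359182) = 43026/179591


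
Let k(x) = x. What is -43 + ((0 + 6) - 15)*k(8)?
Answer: -115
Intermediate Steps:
-43 + ((0 + 6) - 15)*k(8) = -43 + ((0 + 6) - 15)*8 = -43 + (6 - 15)*8 = -43 - 9*8 = -43 - 72 = -115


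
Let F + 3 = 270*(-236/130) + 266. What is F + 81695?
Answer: 1059082/13 ≈ 81468.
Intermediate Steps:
F = -2953/13 (F = -3 + (270*(-236/130) + 266) = -3 + (270*(-236*1/130) + 266) = -3 + (270*(-118/65) + 266) = -3 + (-6372/13 + 266) = -3 - 2914/13 = -2953/13 ≈ -227.15)
F + 81695 = -2953/13 + 81695 = 1059082/13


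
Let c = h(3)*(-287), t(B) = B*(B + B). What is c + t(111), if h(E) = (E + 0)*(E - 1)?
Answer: 22920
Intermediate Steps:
h(E) = E*(-1 + E)
t(B) = 2*B² (t(B) = B*(2*B) = 2*B²)
c = -1722 (c = (3*(-1 + 3))*(-287) = (3*2)*(-287) = 6*(-287) = -1722)
c + t(111) = -1722 + 2*111² = -1722 + 2*12321 = -1722 + 24642 = 22920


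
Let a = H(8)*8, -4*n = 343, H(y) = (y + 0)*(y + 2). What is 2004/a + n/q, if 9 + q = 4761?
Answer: 295879/95040 ≈ 3.1132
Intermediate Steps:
q = 4752 (q = -9 + 4761 = 4752)
H(y) = y*(2 + y)
n = -343/4 (n = -¼*343 = -343/4 ≈ -85.750)
a = 640 (a = (8*(2 + 8))*8 = (8*10)*8 = 80*8 = 640)
2004/a + n/q = 2004/640 - 343/4/4752 = 2004*(1/640) - 343/4*1/4752 = 501/160 - 343/19008 = 295879/95040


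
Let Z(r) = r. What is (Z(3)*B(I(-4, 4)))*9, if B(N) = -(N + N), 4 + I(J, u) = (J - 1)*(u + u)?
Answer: 2376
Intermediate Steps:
I(J, u) = -4 + 2*u*(-1 + J) (I(J, u) = -4 + (J - 1)*(u + u) = -4 + (-1 + J)*(2*u) = -4 + 2*u*(-1 + J))
B(N) = -2*N
(Z(3)*B(I(-4, 4)))*9 = (3*(-2*(-4 - 2*4 + 2*(-4)*4)))*9 = (3*(-2*(-4 - 8 - 32)))*9 = (3*(-2*(-44)))*9 = (3*88)*9 = 264*9 = 2376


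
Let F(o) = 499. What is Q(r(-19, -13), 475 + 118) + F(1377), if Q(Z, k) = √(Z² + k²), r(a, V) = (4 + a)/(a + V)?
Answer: 499 + √360088801/32 ≈ 1092.0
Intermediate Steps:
r(a, V) = (4 + a)/(V + a)
Q(r(-19, -13), 475 + 118) + F(1377) = √(((4 - 19)/(-13 - 19))² + (475 + 118)²) + 499 = √((-15/(-32))² + 593²) + 499 = √((-1/32*(-15))² + 351649) + 499 = √((15/32)² + 351649) + 499 = √(225/1024 + 351649) + 499 = √(360088801/1024) + 499 = √360088801/32 + 499 = 499 + √360088801/32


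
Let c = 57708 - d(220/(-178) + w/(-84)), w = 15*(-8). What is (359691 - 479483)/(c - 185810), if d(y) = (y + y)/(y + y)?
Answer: 119792/128103 ≈ 0.93512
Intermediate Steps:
w = -120
d(y) = 1 (d(y) = (2*y)/((2*y)) = (2*y)*(1/(2*y)) = 1)
c = 57707 (c = 57708 - 1*1 = 57708 - 1 = 57707)
(359691 - 479483)/(c - 185810) = (359691 - 479483)/(57707 - 185810) = -119792/(-128103) = -119792*(-1/128103) = 119792/128103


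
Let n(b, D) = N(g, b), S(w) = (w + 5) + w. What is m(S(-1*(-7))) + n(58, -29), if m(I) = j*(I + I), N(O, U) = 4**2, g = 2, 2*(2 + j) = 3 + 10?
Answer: 187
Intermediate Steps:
j = 9/2 (j = -2 + (3 + 10)/2 = -2 + (1/2)*13 = -2 + 13/2 = 9/2 ≈ 4.5000)
S(w) = 5 + 2*w (S(w) = (5 + w) + w = 5 + 2*w)
N(O, U) = 16
n(b, D) = 16
m(I) = 9*I (m(I) = 9*(I + I)/2 = 9*(2*I)/2 = 9*I)
m(S(-1*(-7))) + n(58, -29) = 9*(5 + 2*(-1*(-7))) + 16 = 9*(5 + 2*7) + 16 = 9*(5 + 14) + 16 = 9*19 + 16 = 171 + 16 = 187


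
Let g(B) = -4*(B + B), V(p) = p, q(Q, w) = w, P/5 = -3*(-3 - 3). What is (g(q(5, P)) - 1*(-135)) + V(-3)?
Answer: -588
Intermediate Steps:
P = 90 (P = 5*(-3*(-3 - 3)) = 5*(-3*(-6)) = 5*18 = 90)
g(B) = -8*B
(g(q(5, P)) - 1*(-135)) + V(-3) = (-8*90 - 1*(-135)) - 3 = (-720 + 135) - 3 = -585 - 3 = -588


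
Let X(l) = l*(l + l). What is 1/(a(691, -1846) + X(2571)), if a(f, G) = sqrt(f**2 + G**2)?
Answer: 13220082/174770564201527 - sqrt(3885197)/174770564201527 ≈ 7.5631e-8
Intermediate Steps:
a(f, G) = sqrt(G**2 + f**2)
X(l) = 2*l**2 (X(l) = l*(2*l) = 2*l**2)
1/(a(691, -1846) + X(2571)) = 1/(sqrt((-1846)**2 + 691**2) + 2*2571**2) = 1/(sqrt(3407716 + 477481) + 2*6610041) = 1/(sqrt(3885197) + 13220082) = 1/(13220082 + sqrt(3885197))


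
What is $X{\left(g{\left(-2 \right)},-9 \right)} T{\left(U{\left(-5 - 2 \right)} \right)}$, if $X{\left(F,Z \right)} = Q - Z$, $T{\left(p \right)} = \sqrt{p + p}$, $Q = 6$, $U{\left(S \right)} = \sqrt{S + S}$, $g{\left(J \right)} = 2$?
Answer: $15 \cdot 2^{\frac{3}{4}} \sqrt[4]{7} \sqrt{i} \approx 29.015 + 29.015 i$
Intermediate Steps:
$U{\left(S \right)} = \sqrt{2} \sqrt{S}$ ($U{\left(S \right)} = \sqrt{2 S} = \sqrt{2} \sqrt{S}$)
$T{\left(p \right)} = \sqrt{2} \sqrt{p}$ ($T{\left(p \right)} = \sqrt{2 p} = \sqrt{2} \sqrt{p}$)
$X{\left(F,Z \right)} = 6 - Z$
$X{\left(g{\left(-2 \right)},-9 \right)} T{\left(U{\left(-5 - 2 \right)} \right)} = \left(6 - -9\right) \sqrt{2} \sqrt{\sqrt{2} \sqrt{-5 - 2}} = \left(6 + 9\right) \sqrt{2} \sqrt{\sqrt{2} \sqrt{-5 - 2}} = 15 \sqrt{2} \sqrt{\sqrt{2} \sqrt{-7}} = 15 \sqrt{2} \sqrt{\sqrt{2} i \sqrt{7}} = 15 \sqrt{2} \sqrt{i \sqrt{14}} = 15 \sqrt{2} \sqrt[4]{14} \sqrt{i} = 15 \cdot 2^{\frac{3}{4}} \sqrt[4]{7} \sqrt{i}$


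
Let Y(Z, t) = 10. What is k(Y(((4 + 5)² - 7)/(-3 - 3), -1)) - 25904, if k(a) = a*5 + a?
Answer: -25844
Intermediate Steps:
k(a) = 6*a (k(a) = 5*a + a = 6*a)
k(Y(((4 + 5)² - 7)/(-3 - 3), -1)) - 25904 = 6*10 - 25904 = 60 - 25904 = -25844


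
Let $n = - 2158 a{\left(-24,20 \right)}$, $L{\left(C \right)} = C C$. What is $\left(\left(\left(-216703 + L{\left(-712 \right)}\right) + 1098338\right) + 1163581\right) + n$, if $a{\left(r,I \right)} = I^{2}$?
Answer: $1688960$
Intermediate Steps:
$L{\left(C \right)} = C^{2}$
$n = -863200$ ($n = - 2158 \cdot 20^{2} = \left(-2158\right) 400 = -863200$)
$\left(\left(\left(-216703 + L{\left(-712 \right)}\right) + 1098338\right) + 1163581\right) + n = \left(\left(\left(-216703 + \left(-712\right)^{2}\right) + 1098338\right) + 1163581\right) - 863200 = \left(\left(\left(-216703 + 506944\right) + 1098338\right) + 1163581\right) - 863200 = \left(\left(290241 + 1098338\right) + 1163581\right) - 863200 = \left(1388579 + 1163581\right) - 863200 = 2552160 - 863200 = 1688960$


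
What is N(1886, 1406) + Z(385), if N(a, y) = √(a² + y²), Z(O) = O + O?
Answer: 770 + 2*√1383458 ≈ 3122.4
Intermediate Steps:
Z(O) = 2*O
N(1886, 1406) + Z(385) = √(1886² + 1406²) + 2*385 = √(3556996 + 1976836) + 770 = √5533832 + 770 = 2*√1383458 + 770 = 770 + 2*√1383458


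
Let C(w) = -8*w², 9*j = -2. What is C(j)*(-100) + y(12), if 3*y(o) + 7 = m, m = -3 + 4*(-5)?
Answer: 2390/81 ≈ 29.506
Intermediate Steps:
j = -2/9 (j = (⅑)*(-2) = -2/9 ≈ -0.22222)
m = -23 (m = -3 - 20 = -23)
y(o) = -10 (y(o) = -7/3 + (⅓)*(-23) = -7/3 - 23/3 = -10)
C(j)*(-100) + y(12) = -8*(-2/9)²*(-100) - 10 = -8*4/81*(-100) - 10 = -32/81*(-100) - 10 = 3200/81 - 10 = 2390/81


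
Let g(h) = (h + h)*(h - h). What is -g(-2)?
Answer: 0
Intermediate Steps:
g(h) = 0 (g(h) = (2*h)*0 = 0)
-g(-2) = -1*0 = 0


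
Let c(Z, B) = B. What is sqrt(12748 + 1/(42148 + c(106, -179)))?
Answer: 3*sqrt(2494920944533)/41969 ≈ 112.91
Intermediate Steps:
sqrt(12748 + 1/(42148 + c(106, -179))) = sqrt(12748 + 1/(42148 - 179)) = sqrt(12748 + 1/41969) = sqrt(535020813/41969) = 3*sqrt(2494920944533)/41969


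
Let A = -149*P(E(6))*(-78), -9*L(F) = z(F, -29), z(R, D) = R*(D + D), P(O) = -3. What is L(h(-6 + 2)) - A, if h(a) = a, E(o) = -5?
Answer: 313562/9 ≈ 34840.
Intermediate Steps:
z(R, D) = 2*D*R (z(R, D) = R*(2*D) = 2*D*R)
L(F) = 58*F/9 (L(F) = -2*(-29)*F/9 = -(-58)*F/9 = 58*F/9)
A = -34866 (A = -149*(-3)*(-78) = 447*(-78) = -34866)
L(h(-6 + 2)) - A = 58*(-6 + 2)/9 - 1*(-34866) = (58/9)*(-4) + 34866 = -232/9 + 34866 = 313562/9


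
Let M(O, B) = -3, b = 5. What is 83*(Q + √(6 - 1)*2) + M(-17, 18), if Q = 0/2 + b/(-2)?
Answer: -421/2 + 166*√5 ≈ 160.69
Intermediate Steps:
Q = -5/2 (Q = 0/2 + 5/(-2) = 0*(½) + 5*(-½) = 0 - 5/2 = -5/2 ≈ -2.5000)
83*(Q + √(6 - 1)*2) + M(-17, 18) = 83*(-5/2 + √(6 - 1)*2) - 3 = 83*(-5/2 + √5*2) - 3 = 83*(-5/2 + 2*√5) - 3 = (-415/2 + 166*√5) - 3 = -421/2 + 166*√5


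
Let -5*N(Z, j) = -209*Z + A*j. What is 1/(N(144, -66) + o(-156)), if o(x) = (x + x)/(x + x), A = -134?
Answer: 5/21257 ≈ 0.00023522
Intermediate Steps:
N(Z, j) = 134*j/5 + 209*Z/5 (N(Z, j) = -(-209*Z - 134*j)/5 = 134*j/5 + 209*Z/5)
o(x) = 1 (o(x) = (2*x)/((2*x)) = (2*x)*(1/(2*x)) = 1)
1/(N(144, -66) + o(-156)) = 1/(((134/5)*(-66) + (209/5)*144) + 1) = 1/((-8844/5 + 30096/5) + 1) = 1/(21252/5 + 1) = 1/(21257/5) = 5/21257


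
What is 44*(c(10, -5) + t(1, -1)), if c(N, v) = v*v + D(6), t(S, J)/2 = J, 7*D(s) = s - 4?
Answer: 7172/7 ≈ 1024.6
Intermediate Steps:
D(s) = -4/7 + s/7 (D(s) = (s - 4)/7 = (-4 + s)/7 = -4/7 + s/7)
t(S, J) = 2*J
c(N, v) = 2/7 + v² (c(N, v) = v*v + (-4/7 + (⅐)*6) = v² + (-4/7 + 6/7) = v² + 2/7 = 2/7 + v²)
44*(c(10, -5) + t(1, -1)) = 44*((2/7 + (-5)²) + 2*(-1)) = 44*((2/7 + 25) - 2) = 44*(177/7 - 2) = 44*(163/7) = 7172/7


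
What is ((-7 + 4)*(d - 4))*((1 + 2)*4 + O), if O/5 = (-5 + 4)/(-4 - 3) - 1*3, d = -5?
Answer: -432/7 ≈ -61.714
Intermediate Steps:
O = -100/7 (O = 5*((-5 + 4)/(-4 - 3) - 1*3) = 5*(-1/(-7) - 3) = 5*(-1*(-⅐) - 3) = 5*(⅐ - 3) = 5*(-20/7) = -100/7 ≈ -14.286)
((-7 + 4)*(d - 4))*((1 + 2)*4 + O) = ((-7 + 4)*(-5 - 4))*((1 + 2)*4 - 100/7) = (-3*(-9))*(3*4 - 100/7) = 27*(12 - 100/7) = 27*(-16/7) = -432/7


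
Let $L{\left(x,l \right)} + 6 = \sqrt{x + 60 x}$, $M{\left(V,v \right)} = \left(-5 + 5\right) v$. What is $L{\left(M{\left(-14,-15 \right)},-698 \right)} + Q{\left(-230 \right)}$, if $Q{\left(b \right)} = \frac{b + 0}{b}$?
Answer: $-5$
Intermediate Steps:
$Q{\left(b \right)} = 1$ ($Q{\left(b \right)} = \frac{b}{b} = 1$)
$M{\left(V,v \right)} = 0$ ($M{\left(V,v \right)} = 0 v = 0$)
$L{\left(x,l \right)} = -6 + \sqrt{61} \sqrt{x}$ ($L{\left(x,l \right)} = -6 + \sqrt{x + 60 x} = -6 + \sqrt{61 x} = -6 + \sqrt{61} \sqrt{x}$)
$L{\left(M{\left(-14,-15 \right)},-698 \right)} + Q{\left(-230 \right)} = \left(-6 + \sqrt{61} \sqrt{0}\right) + 1 = \left(-6 + \sqrt{61} \cdot 0\right) + 1 = \left(-6 + 0\right) + 1 = -6 + 1 = -5$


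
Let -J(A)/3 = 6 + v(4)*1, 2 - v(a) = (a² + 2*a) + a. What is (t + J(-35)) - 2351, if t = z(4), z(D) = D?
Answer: -2287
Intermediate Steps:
v(a) = 2 - a² - 3*a (v(a) = 2 - ((a² + 2*a) + a) = 2 - (a² + 3*a) = 2 + (-a² - 3*a) = 2 - a² - 3*a)
t = 4
J(A) = 60 (J(A) = -3*(6 + (2 - 1*4² - 3*4)*1) = -3*(6 + (2 - 1*16 - 12)*1) = -3*(6 + (2 - 16 - 12)*1) = -3*(6 - 26*1) = -3*(6 - 26) = -3*(-20) = 60)
(t + J(-35)) - 2351 = (4 + 60) - 2351 = 64 - 2351 = -2287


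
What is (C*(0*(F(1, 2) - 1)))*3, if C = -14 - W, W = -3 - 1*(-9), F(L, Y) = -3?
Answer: 0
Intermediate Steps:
W = 6 (W = -3 + 9 = 6)
C = -20 (C = -14 - 1*6 = -14 - 6 = -20)
(C*(0*(F(1, 2) - 1)))*3 = -0*(-3 - 1)*3 = -0*(-4)*3 = -20*0*3 = 0*3 = 0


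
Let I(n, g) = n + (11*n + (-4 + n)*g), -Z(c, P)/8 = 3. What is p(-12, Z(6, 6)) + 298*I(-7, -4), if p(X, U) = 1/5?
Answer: -59599/5 ≈ -11920.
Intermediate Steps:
Z(c, P) = -24 (Z(c, P) = -8*3 = -24)
I(n, g) = 12*n + g*(-4 + n) (I(n, g) = n + (11*n + g*(-4 + n)) = 12*n + g*(-4 + n))
p(X, U) = ⅕
p(-12, Z(6, 6)) + 298*I(-7, -4) = ⅕ + 298*(-4*(-4) + 12*(-7) - 4*(-7)) = ⅕ + 298*(16 - 84 + 28) = ⅕ + 298*(-40) = ⅕ - 11920 = -59599/5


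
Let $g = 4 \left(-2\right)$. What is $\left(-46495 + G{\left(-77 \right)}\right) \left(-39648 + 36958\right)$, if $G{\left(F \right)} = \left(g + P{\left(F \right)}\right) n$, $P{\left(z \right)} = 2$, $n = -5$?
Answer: $124990850$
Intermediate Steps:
$g = -8$
$G{\left(F \right)} = 30$ ($G{\left(F \right)} = \left(-8 + 2\right) \left(-5\right) = \left(-6\right) \left(-5\right) = 30$)
$\left(-46495 + G{\left(-77 \right)}\right) \left(-39648 + 36958\right) = \left(-46495 + 30\right) \left(-39648 + 36958\right) = \left(-46465\right) \left(-2690\right) = 124990850$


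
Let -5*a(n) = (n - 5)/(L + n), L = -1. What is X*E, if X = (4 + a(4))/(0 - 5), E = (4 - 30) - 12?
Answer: 2318/75 ≈ 30.907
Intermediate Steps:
a(n) = -(-5 + n)/(5*(-1 + n)) (a(n) = -(n - 5)/(5*(-1 + n)) = -(-5 + n)/(5*(-1 + n)))
E = -38 (E = -26 - 12 = -38)
X = -61/75 (X = (4 + (5 - 1*4)/(5*(-1 + 4)))/(0 - 5) = (4 + (⅕)*(5 - 4)/3)/(-5) = (4 + (⅕)*(⅓)*1)*(-⅕) = (4 + 1/15)*(-⅕) = (61/15)*(-⅕) = -61/75 ≈ -0.81333)
X*E = -61/75*(-38) = 2318/75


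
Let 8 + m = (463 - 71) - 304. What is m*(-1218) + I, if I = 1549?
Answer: -95891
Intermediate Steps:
m = 80 (m = -8 + ((463 - 71) - 304) = -8 + (392 - 304) = -8 + 88 = 80)
m*(-1218) + I = 80*(-1218) + 1549 = -97440 + 1549 = -95891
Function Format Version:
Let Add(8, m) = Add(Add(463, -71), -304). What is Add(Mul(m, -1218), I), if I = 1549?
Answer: -95891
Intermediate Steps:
m = 80 (m = Add(-8, Add(Add(463, -71), -304)) = Add(-8, Add(392, -304)) = Add(-8, 88) = 80)
Add(Mul(m, -1218), I) = Add(Mul(80, -1218), 1549) = Add(-97440, 1549) = -95891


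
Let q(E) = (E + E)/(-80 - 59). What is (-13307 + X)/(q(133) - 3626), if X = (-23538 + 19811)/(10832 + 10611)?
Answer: 4957882024/1351659505 ≈ 3.6680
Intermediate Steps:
q(E) = -2*E/139 (q(E) = (2*E)/(-139) = (2*E)*(-1/139) = -2*E/139)
X = -3727/21443 ≈ -0.17381
(-13307 + X)/(q(133) - 3626) = (-13307 - 3727/21443)/(-2/139*133 - 3626) = -285345728/(21443*(-266/139 - 3626)) = -285345728/(21443*(-504280/139)) = -285345728/21443*(-139/504280) = 4957882024/1351659505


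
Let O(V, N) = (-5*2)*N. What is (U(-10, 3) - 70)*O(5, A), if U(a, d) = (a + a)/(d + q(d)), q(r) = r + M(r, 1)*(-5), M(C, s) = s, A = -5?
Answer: -4500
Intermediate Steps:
O(V, N) = -10*N
q(r) = -5 + r (q(r) = r + 1*(-5) = r - 5 = -5 + r)
U(a, d) = 2*a/(-5 + 2*d) (U(a, d) = (a + a)/(d + (-5 + d)) = (2*a)/(-5 + 2*d) = 2*a/(-5 + 2*d))
(U(-10, 3) - 70)*O(5, A) = (2*(-10)/(-5 + 2*3) - 70)*(-10*(-5)) = (2*(-10)/(-5 + 6) - 70)*50 = (2*(-10)/1 - 70)*50 = (2*(-10)*1 - 70)*50 = (-20 - 70)*50 = -90*50 = -4500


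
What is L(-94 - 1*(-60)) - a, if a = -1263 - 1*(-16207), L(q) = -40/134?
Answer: -1001268/67 ≈ -14944.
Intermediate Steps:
L(q) = -20/67 (L(q) = -40*1/134 = -20/67)
a = 14944 (a = -1263 + 16207 = 14944)
L(-94 - 1*(-60)) - a = -20/67 - 1*14944 = -20/67 - 14944 = -1001268/67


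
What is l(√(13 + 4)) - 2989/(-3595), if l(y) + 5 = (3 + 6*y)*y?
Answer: 351704/3595 + 3*√17 ≈ 110.20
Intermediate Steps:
l(y) = -5 + y*(3 + 6*y) (l(y) = -5 + (3 + 6*y)*y = -5 + y*(3 + 6*y))
l(√(13 + 4)) - 2989/(-3595) = (-5 + 3*√(13 + 4) + 6*(√(13 + 4))²) - 2989/(-3595) = (-5 + 3*√17 + 6*(√17)²) - 2989*(-1)/3595 = (-5 + 3*√17 + 6*17) - 1*(-2989/3595) = (-5 + 3*√17 + 102) + 2989/3595 = (97 + 3*√17) + 2989/3595 = 351704/3595 + 3*√17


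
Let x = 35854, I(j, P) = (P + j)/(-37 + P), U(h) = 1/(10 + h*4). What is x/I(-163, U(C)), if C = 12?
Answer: 25635610/3151 ≈ 8135.7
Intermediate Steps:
U(h) = 1/(10 + 4*h)
I(j, P) = (P + j)/(-37 + P)
x/I(-163, U(C)) = 35854/(((1/(2*(5 + 2*12)) - 163)/(-37 + 1/(2*(5 + 2*12))))) = 35854/(((1/(2*(5 + 24)) - 163)/(-37 + 1/(2*(5 + 24))))) = 35854/((((½)/29 - 163)/(-37 + (½)/29))) = 35854/((((½)*(1/29) - 163)/(-37 + (½)*(1/29)))) = 35854/(((1/58 - 163)/(-37 + 1/58))) = 35854/((-9453/58/(-2145/58))) = 35854/((-58/2145*(-9453/58))) = 35854/(3151/715) = 35854*(715/3151) = 25635610/3151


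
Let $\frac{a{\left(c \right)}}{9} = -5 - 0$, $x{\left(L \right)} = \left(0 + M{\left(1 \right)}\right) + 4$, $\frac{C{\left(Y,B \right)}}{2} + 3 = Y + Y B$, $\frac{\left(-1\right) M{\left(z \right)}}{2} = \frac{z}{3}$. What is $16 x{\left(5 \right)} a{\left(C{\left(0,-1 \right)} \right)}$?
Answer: $-2400$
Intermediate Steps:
$M{\left(z \right)} = - \frac{2 z}{3}$ ($M{\left(z \right)} = - 2 \frac{z}{3} = - \frac{2 z}{3}$)
$C{\left(Y,B \right)} = -6 + 2 Y + 2 B Y$ ($C{\left(Y,B \right)} = -6 + 2 \left(Y + Y B\right) = -6 + 2 \left(Y + B Y\right) = -6 + \left(2 Y + 2 B Y\right) = -6 + 2 Y + 2 B Y$)
$x{\left(L \right)} = \frac{10}{3}$ ($x{\left(L \right)} = \left(0 - \frac{2}{3}\right) + 4 = - \frac{2}{3} + 4 = \frac{10}{3}$)
$a{\left(c \right)} = -45$ ($a{\left(c \right)} = 9 \left(-5 - 0\right) = 9 \left(-5 + 0\right) = 9 \left(-5\right) = -45$)
$16 x{\left(5 \right)} a{\left(C{\left(0,-1 \right)} \right)} = 16 \cdot \frac{10}{3} \left(-45\right) = \frac{160}{3} \left(-45\right) = -2400$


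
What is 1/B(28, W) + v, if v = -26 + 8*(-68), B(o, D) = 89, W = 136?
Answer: -50729/89 ≈ -569.99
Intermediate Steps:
v = -570 (v = -26 - 544 = -570)
1/B(28, W) + v = 1/89 - 570 = -50729/89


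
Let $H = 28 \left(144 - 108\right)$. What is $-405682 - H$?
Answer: $-406690$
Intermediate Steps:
$H = 1008$ ($H = 28 \cdot 36 = 1008$)
$-405682 - H = -405682 - 1008 = -406690$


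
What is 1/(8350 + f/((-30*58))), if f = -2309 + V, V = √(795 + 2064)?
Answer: 12642238830/105579470625311 + 870*√2859/105579470625311 ≈ 0.00011974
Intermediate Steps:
V = √2859 ≈ 53.470
f = -2309 + √2859 ≈ -2255.5
1/(8350 + f/((-30*58))) = 1/(8350 + (-2309 + √2859)/((-30*58))) = 1/(8350 + (-2309 + √2859)/(-1740)) = 1/(8350 + (-2309 + √2859)*(-1/1740)) = 1/(8350 + (2309/1740 - √2859/1740)) = 1/(14531309/1740 - √2859/1740)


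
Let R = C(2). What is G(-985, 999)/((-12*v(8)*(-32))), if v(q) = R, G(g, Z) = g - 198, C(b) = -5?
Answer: 1183/1920 ≈ 0.61615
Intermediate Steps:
G(g, Z) = -198 + g
R = -5
v(q) = -5
G(-985, 999)/((-12*v(8)*(-32))) = (-198 - 985)/((-12*(-5)*(-32))) = -1183/((-(-60)*(-32))) = -1183/((-1*1920)) = -1183/(-1920) = -1183*(-1/1920) = 1183/1920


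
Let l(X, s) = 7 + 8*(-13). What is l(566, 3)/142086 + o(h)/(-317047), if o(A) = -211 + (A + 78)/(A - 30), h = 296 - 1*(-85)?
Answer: -12469831/585623220546 ≈ -2.1293e-5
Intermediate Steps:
l(X, s) = -97 (l(X, s) = 7 - 104 = -97)
h = 381 (h = 296 + 85 = 381)
o(A) = -211 + (78 + A)/(-30 + A)
l(566, 3)/142086 + o(h)/(-317047) = -97/142086 + (6*(1068 - 35*381)/(-30 + 381))/(-317047) = -97*1/142086 + (6*(1068 - 13335)/351)*(-1/317047) = -97/142086 + (6*(1/351)*(-12267))*(-1/317047) = -97/142086 - 2726/13*(-1/317047) = -97/142086 + 2726/4121611 = -12469831/585623220546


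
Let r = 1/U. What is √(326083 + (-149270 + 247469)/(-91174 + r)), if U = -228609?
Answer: √141662658809265083114092690/20843196967 ≈ 571.04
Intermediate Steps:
r = -1/228609 (r = 1/(-228609) = -1/228609 ≈ -4.3743e-6)
√(326083 + (-149270 + 247469)/(-91174 + r)) = √(326083 + (-149270 + 247469)/(-91174 - 1/228609)) = √(326083 + 98199/(-20843196967/228609)) = √(326083 + 98199*(-228609/20843196967)) = √(326083 - 22449175191/20843196967) = √(6796589747415070/20843196967) = √141662658809265083114092690/20843196967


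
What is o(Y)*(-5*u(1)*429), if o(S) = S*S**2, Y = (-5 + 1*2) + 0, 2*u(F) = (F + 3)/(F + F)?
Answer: 57915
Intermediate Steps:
u(F) = (3 + F)/(4*F) (u(F) = ((F + 3)/(F + F))/2 = ((3 + F)/((2*F)))/2 = ((3 + F)*(1/(2*F)))/2 = ((3 + F)/(2*F))/2 = (3 + F)/(4*F))
Y = -3 (Y = (-5 + 2) + 0 = -3 + 0 = -3)
o(S) = S**3
o(Y)*(-5*u(1)*429) = (-3)**3*(-5*(3 + 1)/(4*1)*429) = -27*(-5*4/4)*429 = -27*(-5*1)*429 = -(-135)*429 = -27*(-2145) = 57915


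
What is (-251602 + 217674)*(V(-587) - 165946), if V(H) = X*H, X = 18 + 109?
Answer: 8159514360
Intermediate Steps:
X = 127
V(H) = 127*H
(-251602 + 217674)*(V(-587) - 165946) = (-251602 + 217674)*(127*(-587) - 165946) = -33928*(-74549 - 165946) = -33928*(-240495) = 8159514360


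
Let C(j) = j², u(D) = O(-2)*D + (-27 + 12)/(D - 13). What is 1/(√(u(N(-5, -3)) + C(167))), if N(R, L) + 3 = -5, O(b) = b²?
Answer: √341257/97502 ≈ 0.0059914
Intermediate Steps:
N(R, L) = -8 (N(R, L) = -3 - 5 = -8)
u(D) = -15/(-13 + D) + 4*D (u(D) = (-2)²*D + (-27 + 12)/(D - 13) = 4*D - 15/(-13 + D) = -15/(-13 + D) + 4*D)
1/(√(u(N(-5, -3)) + C(167))) = 1/(√((-15 - 52*(-8) + 4*(-8)²)/(-13 - 8) + 167²)) = 1/(√((-15 + 416 + 4*64)/(-21) + 27889)) = 1/(√(-(-15 + 416 + 256)/21 + 27889)) = 1/(√(-1/21*657 + 27889)) = 1/(√(-219/7 + 27889)) = 1/(√(195004/7)) = 1/(2*√341257/7) = √341257/97502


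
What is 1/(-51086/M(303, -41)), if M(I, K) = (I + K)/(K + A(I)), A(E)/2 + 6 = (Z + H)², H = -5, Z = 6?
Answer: 131/1302693 ≈ 0.00010056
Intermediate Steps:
A(E) = -10 (A(E) = -12 + 2*(6 - 5)² = -12 + 2*1² = -12 + 2*1 = -12 + 2 = -10)
M(I, K) = (I + K)/(-10 + K) (M(I, K) = (I + K)/(K - 10) = (I + K)/(-10 + K))
1/(-51086/M(303, -41)) = 1/(-51086*(-10 - 41)/(303 - 41)) = 1/(-51086/(262/(-51))) = 1/(-51086/((-1/51*262))) = 1/(-51086/(-262/51)) = 1/(-51086*(-51/262)) = 1/(1302693/131) = 131/1302693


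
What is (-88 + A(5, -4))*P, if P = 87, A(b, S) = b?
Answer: -7221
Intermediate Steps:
(-88 + A(5, -4))*P = (-88 + 5)*87 = -83*87 = -7221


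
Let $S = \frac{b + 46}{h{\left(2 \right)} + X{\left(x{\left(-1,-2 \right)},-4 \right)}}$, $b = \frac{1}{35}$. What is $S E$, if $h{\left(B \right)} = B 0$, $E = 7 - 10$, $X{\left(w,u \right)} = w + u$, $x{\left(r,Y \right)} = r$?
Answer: $\frac{4833}{175} \approx 27.617$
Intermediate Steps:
$b = \frac{1}{35} \approx 0.028571$
$X{\left(w,u \right)} = u + w$
$E = -3$ ($E = 7 - 10 = -3$)
$h{\left(B \right)} = 0$
$S = - \frac{1611}{175}$ ($S = \frac{\frac{1}{35} + 46}{0 - 5} = \frac{1611}{35 \left(0 - 5\right)} = \frac{1611}{35 \left(-5\right)} = \frac{1611}{35} \left(- \frac{1}{5}\right) = - \frac{1611}{175} \approx -9.2057$)
$S E = \left(- \frac{1611}{175}\right) \left(-3\right) = \frac{4833}{175}$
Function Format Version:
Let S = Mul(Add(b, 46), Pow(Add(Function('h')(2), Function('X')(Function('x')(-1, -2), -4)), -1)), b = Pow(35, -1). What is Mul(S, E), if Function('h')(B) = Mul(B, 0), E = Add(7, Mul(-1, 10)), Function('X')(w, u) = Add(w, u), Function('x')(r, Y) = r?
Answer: Rational(4833, 175) ≈ 27.617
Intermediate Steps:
b = Rational(1, 35) ≈ 0.028571
Function('X')(w, u) = Add(u, w)
E = -3 (E = Add(7, -10) = -3)
Function('h')(B) = 0
S = Rational(-1611, 175) (S = Mul(Add(Rational(1, 35), 46), Pow(Add(0, Add(-4, -1)), -1)) = Mul(Rational(1611, 35), Pow(Add(0, -5), -1)) = Mul(Rational(1611, 35), Pow(-5, -1)) = Mul(Rational(1611, 35), Rational(-1, 5)) = Rational(-1611, 175) ≈ -9.2057)
Mul(S, E) = Mul(Rational(-1611, 175), -3) = Rational(4833, 175)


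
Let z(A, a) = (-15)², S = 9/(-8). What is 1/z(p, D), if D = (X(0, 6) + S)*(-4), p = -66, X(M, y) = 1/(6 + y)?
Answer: 1/225 ≈ 0.0044444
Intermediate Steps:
S = -9/8 (S = 9*(-⅛) = -9/8 ≈ -1.1250)
D = 25/6 (D = (1/(6 + 6) - 9/8)*(-4) = (1/12 - 9/8)*(-4) = -25/24*(-4) = 25/6 ≈ 4.1667)
z(A, a) = 225
1/z(p, D) = 1/225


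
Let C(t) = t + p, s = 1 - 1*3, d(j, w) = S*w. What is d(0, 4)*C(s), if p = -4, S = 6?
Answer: -144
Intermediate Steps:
d(j, w) = 6*w
s = -2 (s = 1 - 3 = -2)
C(t) = -4 + t (C(t) = t - 4 = -4 + t)
d(0, 4)*C(s) = (6*4)*(-4 - 2) = 24*(-6) = -144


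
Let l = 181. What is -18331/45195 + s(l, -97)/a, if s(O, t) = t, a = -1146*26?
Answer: -2617423/6505460 ≈ -0.40234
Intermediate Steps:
a = -29796
-18331/45195 + s(l, -97)/a = -18331/45195 - 97/(-29796) = -18331*1/45195 - 97*(-1/29796) = -797/1965 + 97/29796 = -2617423/6505460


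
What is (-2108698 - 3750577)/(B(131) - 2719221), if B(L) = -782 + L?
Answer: 5859275/2719872 ≈ 2.1542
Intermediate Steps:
(-2108698 - 3750577)/(B(131) - 2719221) = (-2108698 - 3750577)/((-782 + 131) - 2719221) = -5859275/(-651 - 2719221) = -5859275/(-2719872) = -5859275*(-1/2719872) = 5859275/2719872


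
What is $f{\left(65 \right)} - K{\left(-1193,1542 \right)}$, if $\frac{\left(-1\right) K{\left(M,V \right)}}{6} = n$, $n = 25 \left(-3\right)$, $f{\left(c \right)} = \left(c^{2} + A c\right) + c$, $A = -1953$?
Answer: $-123105$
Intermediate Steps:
$f{\left(c \right)} = c^{2} - 1952 c$ ($f{\left(c \right)} = \left(c^{2} - 1953 c\right) + c = c^{2} - 1952 c$)
$n = -75$
$K{\left(M,V \right)} = 450$ ($K{\left(M,V \right)} = \left(-6\right) \left(-75\right) = 450$)
$f{\left(65 \right)} - K{\left(-1193,1542 \right)} = 65 \left(-1952 + 65\right) - 450 = 65 \left(-1887\right) - 450 = -122655 - 450 = -123105$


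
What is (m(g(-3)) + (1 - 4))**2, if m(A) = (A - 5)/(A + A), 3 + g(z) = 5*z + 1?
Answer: 1600/289 ≈ 5.5363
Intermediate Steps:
g(z) = -2 + 5*z (g(z) = -3 + (5*z + 1) = -3 + (1 + 5*z) = -2 + 5*z)
m(A) = (-5 + A)/(2*A) (m(A) = (-5 + A)/((2*A)) = (-5 + A)*(1/(2*A)) = (-5 + A)/(2*A))
(m(g(-3)) + (1 - 4))**2 = ((-5 + (-2 + 5*(-3)))/(2*(-2 + 5*(-3))) + (1 - 4))**2 = ((-5 + (-2 - 15))/(2*(-2 - 15)) - 3)**2 = ((1/2)*(-5 - 17)/(-17) - 3)**2 = ((1/2)*(-1/17)*(-22) - 3)**2 = (11/17 - 3)**2 = (-40/17)**2 = 1600/289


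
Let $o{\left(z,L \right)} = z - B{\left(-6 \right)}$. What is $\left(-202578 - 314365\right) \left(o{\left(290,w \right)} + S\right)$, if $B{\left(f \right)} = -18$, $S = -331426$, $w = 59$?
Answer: $171169132274$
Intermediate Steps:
$o{\left(z,L \right)} = 18 + z$ ($o{\left(z,L \right)} = z - -18 = z + 18 = 18 + z$)
$\left(-202578 - 314365\right) \left(o{\left(290,w \right)} + S\right) = \left(-202578 - 314365\right) \left(\left(18 + 290\right) - 331426\right) = - 516943 \left(308 - 331426\right) = \left(-516943\right) \left(-331118\right) = 171169132274$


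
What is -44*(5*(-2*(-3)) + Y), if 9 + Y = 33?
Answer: -2376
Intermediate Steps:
Y = 24 (Y = -9 + 33 = 24)
-44*(5*(-2*(-3)) + Y) = -44*(5*(-2*(-3)) + 24) = -44*(5*6 + 24) = -44*(30 + 24) = -44*54 = -2376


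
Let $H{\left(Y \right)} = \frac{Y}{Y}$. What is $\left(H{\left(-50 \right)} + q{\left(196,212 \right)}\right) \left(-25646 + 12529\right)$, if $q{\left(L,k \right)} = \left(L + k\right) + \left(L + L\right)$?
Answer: $-10506717$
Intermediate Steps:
$q{\left(L,k \right)} = k + 3 L$ ($q{\left(L,k \right)} = \left(L + k\right) + 2 L = k + 3 L$)
$H{\left(Y \right)} = 1$
$\left(H{\left(-50 \right)} + q{\left(196,212 \right)}\right) \left(-25646 + 12529\right) = \left(1 + \left(212 + 3 \cdot 196\right)\right) \left(-25646 + 12529\right) = \left(1 + \left(212 + 588\right)\right) \left(-13117\right) = \left(1 + 800\right) \left(-13117\right) = 801 \left(-13117\right) = -10506717$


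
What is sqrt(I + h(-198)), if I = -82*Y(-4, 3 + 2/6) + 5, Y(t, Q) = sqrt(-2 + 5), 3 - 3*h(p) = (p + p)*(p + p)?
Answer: sqrt(-52266 - 82*sqrt(3)) ≈ 228.93*I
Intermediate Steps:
h(p) = 1 - 4*p**2/3 (h(p) = 1 - (p + p)*(p + p)/3 = 1 - 2*p*2*p/3 = 1 - 4*p**2/3)
Y(t, Q) = sqrt(3)
I = 5 - 82*sqrt(3) (I = -82*sqrt(3) + 5 = 5 - 82*sqrt(3) ≈ -137.03)
sqrt(I + h(-198)) = sqrt((5 - 82*sqrt(3)) + (1 - 4/3*(-198)**2)) = sqrt((5 - 82*sqrt(3)) + (1 - 4/3*39204)) = sqrt((5 - 82*sqrt(3)) + (1 - 52272)) = sqrt((5 - 82*sqrt(3)) - 52271) = sqrt(-52266 - 82*sqrt(3))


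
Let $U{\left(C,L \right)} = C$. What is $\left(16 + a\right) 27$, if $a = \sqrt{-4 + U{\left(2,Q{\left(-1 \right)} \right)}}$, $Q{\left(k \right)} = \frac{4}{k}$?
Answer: $432 + 27 i \sqrt{2} \approx 432.0 + 38.184 i$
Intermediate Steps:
$a = i \sqrt{2}$ ($a = \sqrt{-4 + 2} = \sqrt{-2} = i \sqrt{2} \approx 1.4142 i$)
$\left(16 + a\right) 27 = \left(16 + i \sqrt{2}\right) 27 = 432 + 27 i \sqrt{2}$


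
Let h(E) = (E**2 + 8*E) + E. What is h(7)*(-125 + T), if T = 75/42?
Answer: -13800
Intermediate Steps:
T = 25/14 (T = 75*(1/42) = 25/14 ≈ 1.7857)
h(E) = E**2 + 9*E
h(7)*(-125 + T) = (7*(9 + 7))*(-125 + 25/14) = (7*16)*(-1725/14) = 112*(-1725/14) = -13800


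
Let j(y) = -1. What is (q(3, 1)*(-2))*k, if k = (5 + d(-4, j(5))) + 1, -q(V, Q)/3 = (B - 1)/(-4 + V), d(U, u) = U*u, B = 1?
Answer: 0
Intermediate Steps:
q(V, Q) = 0 (q(V, Q) = -3*(1 - 1)/(-4 + V) = -0/(-4 + V) = -3*0 = 0)
k = 10 (k = (5 - 4*(-1)) + 1 = (5 + 4) + 1 = 9 + 1 = 10)
(q(3, 1)*(-2))*k = (0*(-2))*10 = 0*10 = 0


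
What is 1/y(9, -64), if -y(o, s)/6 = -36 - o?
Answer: 1/270 ≈ 0.0037037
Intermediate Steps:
y(o, s) = 216 + 6*o (y(o, s) = -6*(-36 - o) = 216 + 6*o)
1/y(9, -64) = 1/(216 + 6*9) = 1/(216 + 54) = 1/270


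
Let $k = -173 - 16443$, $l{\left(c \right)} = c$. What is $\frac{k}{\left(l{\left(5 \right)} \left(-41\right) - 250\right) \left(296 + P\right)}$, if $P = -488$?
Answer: $- \frac{2077}{10920} \approx -0.1902$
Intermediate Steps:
$k = -16616$ ($k = -173 - 16443 = -16616$)
$\frac{k}{\left(l{\left(5 \right)} \left(-41\right) - 250\right) \left(296 + P\right)} = - \frac{16616}{\left(5 \left(-41\right) - 250\right) \left(296 - 488\right)} = - \frac{16616}{\left(-205 - 250\right) \left(-192\right)} = - \frac{16616}{\left(-455\right) \left(-192\right)} = - \frac{16616}{87360} = \left(-16616\right) \frac{1}{87360} = - \frac{2077}{10920}$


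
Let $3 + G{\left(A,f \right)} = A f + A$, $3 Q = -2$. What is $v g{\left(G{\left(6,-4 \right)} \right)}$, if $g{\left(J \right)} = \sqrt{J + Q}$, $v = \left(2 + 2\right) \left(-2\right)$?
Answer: $- \frac{8 i \sqrt{195}}{3} \approx - 37.238 i$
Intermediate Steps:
$Q = - \frac{2}{3}$ ($Q = \frac{1}{3} \left(-2\right) = - \frac{2}{3} \approx -0.66667$)
$v = -8$ ($v = 4 \left(-2\right) = -8$)
$G{\left(A,f \right)} = -3 + A + A f$ ($G{\left(A,f \right)} = -3 + \left(A f + A\right) = -3 + \left(A + A f\right) = -3 + A + A f$)
$g{\left(J \right)} = \sqrt{- \frac{2}{3} + J}$ ($g{\left(J \right)} = \sqrt{J - \frac{2}{3}} = \sqrt{- \frac{2}{3} + J}$)
$v g{\left(G{\left(6,-4 \right)} \right)} = - 8 \frac{\sqrt{-6 + 9 \left(-3 + 6 + 6 \left(-4\right)\right)}}{3} = - 8 \frac{\sqrt{-6 + 9 \left(-3 + 6 - 24\right)}}{3} = - 8 \frac{\sqrt{-6 + 9 \left(-21\right)}}{3} = - 8 \frac{\sqrt{-6 - 189}}{3} = - 8 \frac{\sqrt{-195}}{3} = - 8 \frac{i \sqrt{195}}{3} = - \frac{8 i \sqrt{195}}{3}$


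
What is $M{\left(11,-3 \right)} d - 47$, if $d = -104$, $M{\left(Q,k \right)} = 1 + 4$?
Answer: $-567$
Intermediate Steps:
$M{\left(Q,k \right)} = 5$
$M{\left(11,-3 \right)} d - 47 = 5 \left(-104\right) - 47 = -520 - 47 = -567$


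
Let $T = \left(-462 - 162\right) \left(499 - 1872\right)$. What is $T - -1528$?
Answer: $858280$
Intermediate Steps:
$T = 856752$ ($T = \left(-462 - 162\right) \left(-1373\right) = \left(-624\right) \left(-1373\right) = 856752$)
$T - -1528 = 856752 - -1528 = 856752 + 1528 = 858280$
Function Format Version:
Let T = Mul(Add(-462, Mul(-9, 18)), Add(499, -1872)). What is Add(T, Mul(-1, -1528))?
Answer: 858280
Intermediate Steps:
T = 856752 (T = Mul(Add(-462, -162), -1373) = Mul(-624, -1373) = 856752)
Add(T, Mul(-1, -1528)) = Add(856752, Mul(-1, -1528)) = Add(856752, 1528) = 858280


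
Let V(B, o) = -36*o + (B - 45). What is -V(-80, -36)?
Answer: -1171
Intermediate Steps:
V(B, o) = -45 + B - 36*o (V(B, o) = -36*o + (-45 + B) = -45 + B - 36*o)
-V(-80, -36) = -(-45 - 80 - 36*(-36)) = -(-45 - 80 + 1296) = -1*1171 = -1171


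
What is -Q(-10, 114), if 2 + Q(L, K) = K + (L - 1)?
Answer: -101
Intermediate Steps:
Q(L, K) = -3 + K + L (Q(L, K) = -2 + (K + (L - 1)) = -2 + (K + (-1 + L)) = -2 + (-1 + K + L) = -3 + K + L)
-Q(-10, 114) = -(-3 + 114 - 10) = -1*101 = -101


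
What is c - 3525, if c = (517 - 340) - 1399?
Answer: -4747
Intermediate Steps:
c = -1222 (c = 177 - 1399 = -1222)
c - 3525 = -1222 - 3525 = -4747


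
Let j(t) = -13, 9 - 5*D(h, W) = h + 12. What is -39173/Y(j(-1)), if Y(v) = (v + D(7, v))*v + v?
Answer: -39173/182 ≈ -215.24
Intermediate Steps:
D(h, W) = -⅗ - h/5 (D(h, W) = 9/5 - (h + 12)/5 = 9/5 - (12 + h)/5 = 9/5 + (-12/5 - h/5) = -⅗ - h/5)
Y(v) = v + v*(-2 + v) (Y(v) = (v + (-⅗ - ⅕*7))*v + v = (v + (-⅗ - 7/5))*v + v = (v - 2)*v + v = (-2 + v)*v + v = v*(-2 + v) + v = v + v*(-2 + v))
-39173/Y(j(-1)) = -39173*(-1/(13*(-1 - 13))) = -39173/((-13*(-14))) = -39173/182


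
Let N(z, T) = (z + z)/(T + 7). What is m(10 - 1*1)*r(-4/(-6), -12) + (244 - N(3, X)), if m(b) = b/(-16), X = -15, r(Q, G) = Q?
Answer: 1955/8 ≈ 244.38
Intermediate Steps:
m(b) = -b/16 (m(b) = b*(-1/16) = -b/16)
N(z, T) = 2*z/(7 + T) (N(z, T) = (2*z)/(7 + T) = 2*z/(7 + T))
m(10 - 1*1)*r(-4/(-6), -12) + (244 - N(3, X)) = (-(10 - 1*1)/16)*(-4/(-6)) + (244 - 2*3/(7 - 15)) = (-(10 - 1)/16)*(-4*(-⅙)) + (244 - 2*3/(-8)) = -1/16*9*(⅔) + (244 - 2*3*(-1)/8) = -9/16*⅔ + (244 - 1*(-¾)) = -3/8 + (244 + ¾) = -3/8 + 979/4 = 1955/8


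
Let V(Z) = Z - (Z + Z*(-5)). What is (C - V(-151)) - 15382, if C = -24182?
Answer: -38809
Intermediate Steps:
V(Z) = 5*Z (V(Z) = Z - (Z - 5*Z) = Z - (-4)*Z = Z + 4*Z = 5*Z)
(C - V(-151)) - 15382 = (-24182 - 5*(-151)) - 15382 = (-24182 - 1*(-755)) - 15382 = (-24182 + 755) - 15382 = -23427 - 15382 = -38809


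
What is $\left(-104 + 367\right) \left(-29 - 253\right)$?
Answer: $-74166$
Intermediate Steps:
$\left(-104 + 367\right) \left(-29 - 253\right) = 263 \left(-282\right) = -74166$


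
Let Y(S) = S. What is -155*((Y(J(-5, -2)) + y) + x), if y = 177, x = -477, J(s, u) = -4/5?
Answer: 46624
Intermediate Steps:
J(s, u) = -⅘ (J(s, u) = -4*⅕ = -⅘)
-155*((Y(J(-5, -2)) + y) + x) = -155*((-⅘ + 177) - 477) = -155*(881/5 - 477) = -155*(-1504/5) = 46624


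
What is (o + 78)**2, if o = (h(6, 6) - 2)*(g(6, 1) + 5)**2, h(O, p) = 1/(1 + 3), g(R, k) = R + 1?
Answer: 30276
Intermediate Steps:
g(R, k) = 1 + R
h(O, p) = 1/4
o = -252 (o = (1/4 - 2)*((1 + 6) + 5)**2 = -7*(7 + 5)**2/4 = -7/4*12**2 = -7/4*144 = -252)
(o + 78)**2 = (-252 + 78)**2 = (-174)**2 = 30276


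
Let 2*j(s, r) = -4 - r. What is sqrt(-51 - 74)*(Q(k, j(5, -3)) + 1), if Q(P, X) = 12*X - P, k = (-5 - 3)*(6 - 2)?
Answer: 135*I*sqrt(5) ≈ 301.87*I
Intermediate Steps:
j(s, r) = -2 - r/2 (j(s, r) = (-4 - r)/2 = -2 - r/2)
k = -32 (k = -8*4 = -32)
Q(P, X) = -P + 12*X
sqrt(-51 - 74)*(Q(k, j(5, -3)) + 1) = sqrt(-51 - 74)*((-1*(-32) + 12*(-2 - 1/2*(-3))) + 1) = sqrt(-125)*((32 + 12*(-2 + 3/2)) + 1) = (5*I*sqrt(5))*((32 + 12*(-1/2)) + 1) = (5*I*sqrt(5))*((32 - 6) + 1) = (5*I*sqrt(5))*(26 + 1) = (5*I*sqrt(5))*27 = 135*I*sqrt(5)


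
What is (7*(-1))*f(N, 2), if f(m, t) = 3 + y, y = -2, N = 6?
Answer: -7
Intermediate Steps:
f(m, t) = 1 (f(m, t) = 3 - 2 = 1)
(7*(-1))*f(N, 2) = (7*(-1))*1 = -7*1 = -7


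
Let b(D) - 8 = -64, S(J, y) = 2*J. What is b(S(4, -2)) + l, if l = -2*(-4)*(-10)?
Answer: -136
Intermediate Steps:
b(D) = -56 (b(D) = 8 - 64 = -56)
l = -80 (l = 8*(-10) = -80)
b(S(4, -2)) + l = -56 - 80 = -136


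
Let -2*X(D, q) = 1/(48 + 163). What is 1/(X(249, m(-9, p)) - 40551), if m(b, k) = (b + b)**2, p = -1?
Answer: -422/17112523 ≈ -2.4660e-5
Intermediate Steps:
m(b, k) = 4*b**2 (m(b, k) = (2*b)**2 = 4*b**2)
X(D, q) = -1/422 (X(D, q) = -1/(2*(48 + 163)) = -1/2/211 = -1/2*1/211 = -1/422)
1/(X(249, m(-9, p)) - 40551) = 1/(-1/422 - 40551) = 1/(-17112523/422) = -422/17112523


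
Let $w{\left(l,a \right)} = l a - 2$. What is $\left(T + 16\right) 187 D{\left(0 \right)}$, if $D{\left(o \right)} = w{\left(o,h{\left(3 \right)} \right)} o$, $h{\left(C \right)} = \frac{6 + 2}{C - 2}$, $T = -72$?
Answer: $0$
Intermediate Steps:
$h{\left(C \right)} = \frac{8}{-2 + C}$
$w{\left(l,a \right)} = -2 + a l$ ($w{\left(l,a \right)} = a l - 2 = -2 + a l$)
$D{\left(o \right)} = o \left(-2 + 8 o\right)$ ($D{\left(o \right)} = \left(-2 + \frac{8}{-2 + 3} o\right) o = \left(-2 + \frac{8}{1} o\right) o = \left(-2 + 8 \cdot 1 o\right) o = \left(-2 + 8 o\right) o = o \left(-2 + 8 o\right)$)
$\left(T + 16\right) 187 D{\left(0 \right)} = \left(-72 + 16\right) 187 \cdot 2 \cdot 0 \left(-1 + 4 \cdot 0\right) = \left(-56\right) 187 \cdot 2 \cdot 0 \left(-1 + 0\right) = - 10472 \cdot 2 \cdot 0 \left(-1\right) = \left(-10472\right) 0 = 0$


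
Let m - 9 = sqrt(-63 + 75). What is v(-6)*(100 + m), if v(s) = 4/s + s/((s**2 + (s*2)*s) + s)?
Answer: -4033/51 - 74*sqrt(3)/51 ≈ -81.592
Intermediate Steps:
m = 9 + 2*sqrt(3) (m = 9 + sqrt(-63 + 75) = 9 + sqrt(12) = 9 + 2*sqrt(3) ≈ 12.464)
v(s) = 4/s + s/(s + 3*s**2) (v(s) = 4/s + s/((s**2 + (2*s)*s) + s) = 4/s + s/((s**2 + 2*s**2) + s) = 4/s + s/(3*s**2 + s) = 4/s + s/(s + 3*s**2))
v(-6)*(100 + m) = ((4 + 13*(-6))/((-6)*(1 + 3*(-6))))*(100 + (9 + 2*sqrt(3))) = (-(4 - 78)/(6*(1 - 18)))*(109 + 2*sqrt(3)) = (-1/6*(-74)/(-17))*(109 + 2*sqrt(3)) = (-1/6*(-1/17)*(-74))*(109 + 2*sqrt(3)) = -37*(109 + 2*sqrt(3))/51 = -4033/51 - 74*sqrt(3)/51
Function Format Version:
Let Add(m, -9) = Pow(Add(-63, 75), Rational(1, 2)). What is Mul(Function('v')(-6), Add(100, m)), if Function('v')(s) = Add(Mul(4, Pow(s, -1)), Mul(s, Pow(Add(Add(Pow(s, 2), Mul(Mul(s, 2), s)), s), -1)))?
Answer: Add(Rational(-4033, 51), Mul(Rational(-74, 51), Pow(3, Rational(1, 2)))) ≈ -81.592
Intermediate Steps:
m = Add(9, Mul(2, Pow(3, Rational(1, 2)))) (m = Add(9, Pow(Add(-63, 75), Rational(1, 2))) = Add(9, Pow(12, Rational(1, 2))) = Add(9, Mul(2, Pow(3, Rational(1, 2)))) ≈ 12.464)
Function('v')(s) = Add(Mul(4, Pow(s, -1)), Mul(s, Pow(Add(s, Mul(3, Pow(s, 2))), -1))) (Function('v')(s) = Add(Mul(4, Pow(s, -1)), Mul(s, Pow(Add(Add(Pow(s, 2), Mul(Mul(2, s), s)), s), -1))) = Add(Mul(4, Pow(s, -1)), Mul(s, Pow(Add(Add(Pow(s, 2), Mul(2, Pow(s, 2))), s), -1))) = Add(Mul(4, Pow(s, -1)), Mul(s, Pow(Add(Mul(3, Pow(s, 2)), s), -1))) = Add(Mul(4, Pow(s, -1)), Mul(s, Pow(Add(s, Mul(3, Pow(s, 2))), -1))))
Mul(Function('v')(-6), Add(100, m)) = Mul(Mul(Pow(-6, -1), Pow(Add(1, Mul(3, -6)), -1), Add(4, Mul(13, -6))), Add(100, Add(9, Mul(2, Pow(3, Rational(1, 2)))))) = Mul(Mul(Rational(-1, 6), Pow(Add(1, -18), -1), Add(4, -78)), Add(109, Mul(2, Pow(3, Rational(1, 2))))) = Mul(Mul(Rational(-1, 6), Pow(-17, -1), -74), Add(109, Mul(2, Pow(3, Rational(1, 2))))) = Mul(Mul(Rational(-1, 6), Rational(-1, 17), -74), Add(109, Mul(2, Pow(3, Rational(1, 2))))) = Mul(Rational(-37, 51), Add(109, Mul(2, Pow(3, Rational(1, 2))))) = Add(Rational(-4033, 51), Mul(Rational(-74, 51), Pow(3, Rational(1, 2))))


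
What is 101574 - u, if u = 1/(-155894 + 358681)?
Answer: 20597886737/202787 ≈ 1.0157e+5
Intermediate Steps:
u = 1/202787 ≈ 4.9313e-6
101574 - u = 101574 - 1*1/202787 = 101574 - 1/202787 = 20597886737/202787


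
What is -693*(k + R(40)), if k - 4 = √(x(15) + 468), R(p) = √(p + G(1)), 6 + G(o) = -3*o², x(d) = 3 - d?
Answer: -2772 - 1386*√114 - 693*√31 ≈ -21429.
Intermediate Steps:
G(o) = -6 - 3*o²
R(p) = √(-9 + p) (R(p) = √(p + (-6 - 3*1²)) = √(p + (-6 - 3*1)) = √(p + (-6 - 3)) = √(p - 9) = √(-9 + p))
k = 4 + 2*√114 (k = 4 + √((3 - 1*15) + 468) = 4 + √((3 - 15) + 468) = 4 + √(-12 + 468) = 4 + √456 = 4 + 2*√114 ≈ 25.354)
-693*(k + R(40)) = -693*((4 + 2*√114) + √(-9 + 40)) = -693*((4 + 2*√114) + √31) = -693*(4 + √31 + 2*√114) = -2772 - 1386*√114 - 693*√31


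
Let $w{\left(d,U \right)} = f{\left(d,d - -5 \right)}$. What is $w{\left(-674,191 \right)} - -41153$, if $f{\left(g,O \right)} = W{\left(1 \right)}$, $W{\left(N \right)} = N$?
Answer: $41154$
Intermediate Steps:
$f{\left(g,O \right)} = 1$
$w{\left(d,U \right)} = 1$
$w{\left(-674,191 \right)} - -41153 = 1 - -41153 = 1 + 41153 = 41154$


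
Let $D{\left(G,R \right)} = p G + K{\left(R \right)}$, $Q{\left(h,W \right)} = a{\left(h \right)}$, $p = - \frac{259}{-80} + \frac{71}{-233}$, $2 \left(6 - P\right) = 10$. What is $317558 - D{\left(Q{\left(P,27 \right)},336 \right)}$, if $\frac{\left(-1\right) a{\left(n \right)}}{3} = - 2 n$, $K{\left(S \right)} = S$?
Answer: $\frac{2956345039}{9320} \approx 3.172 \cdot 10^{5}$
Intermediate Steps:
$P = 1$ ($P = 6 - 5 = 1$)
$p = \frac{54667}{18640}$ ($p = \left(-259\right) \left(- \frac{1}{80}\right) + 71 \left(- \frac{1}{233}\right) = \frac{259}{80} - \frac{71}{233} = \frac{54667}{18640} \approx 2.9328$)
$a{\left(n \right)} = 6 n$ ($a{\left(n \right)} = - 3 \left(- 2 n\right) = 6 n$)
$Q{\left(h,W \right)} = 6 h$
$D{\left(G,R \right)} = R + \frac{54667 G}{18640}$ ($D{\left(G,R \right)} = \frac{54667 G}{18640} + R = R + \frac{54667 G}{18640}$)
$317558 - D{\left(Q{\left(P,27 \right)},336 \right)} = 317558 - \left(336 + \frac{54667 \cdot 6 \cdot 1}{18640}\right) = 317558 - \left(336 + \frac{54667}{18640} \cdot 6\right) = 317558 - \left(336 + \frac{164001}{9320}\right) = 317558 - \frac{3295521}{9320} = \frac{2956345039}{9320}$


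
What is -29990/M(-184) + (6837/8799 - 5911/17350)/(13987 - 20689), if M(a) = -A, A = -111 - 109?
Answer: -170467420070169/1250510653700 ≈ -136.32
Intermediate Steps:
A = -220
M(a) = 220 (M(a) = -1*(-220) = 220)
-29990/M(-184) + (6837/8799 - 5911/17350)/(13987 - 20689) = -29990/220 + (6837/8799 - 5911/17350)/(13987 - 20689) = -29990*1/220 + (6837*(1/8799) - 5911*1/17350)/(-6702) = -2999/22 + (2279/2933 - 5911/17350)*(-1/6702) = -2999/22 + (22203687/50887550)*(-1/6702) = -2999/22 - 7401229/113682786700 = -170467420070169/1250510653700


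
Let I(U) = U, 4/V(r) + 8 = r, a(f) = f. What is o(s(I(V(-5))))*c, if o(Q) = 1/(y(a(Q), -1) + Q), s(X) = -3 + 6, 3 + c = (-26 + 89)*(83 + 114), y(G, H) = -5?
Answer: -6204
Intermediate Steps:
V(r) = 4/(-8 + r)
c = 12408 (c = -3 + (-26 + 89)*(83 + 114) = -3 + 63*197 = -3 + 12411 = 12408)
s(X) = 3
o(Q) = 1/(-5 + Q)
o(s(I(V(-5))))*c = 12408/(-5 + 3) = 12408/(-2) = -½*12408 = -6204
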